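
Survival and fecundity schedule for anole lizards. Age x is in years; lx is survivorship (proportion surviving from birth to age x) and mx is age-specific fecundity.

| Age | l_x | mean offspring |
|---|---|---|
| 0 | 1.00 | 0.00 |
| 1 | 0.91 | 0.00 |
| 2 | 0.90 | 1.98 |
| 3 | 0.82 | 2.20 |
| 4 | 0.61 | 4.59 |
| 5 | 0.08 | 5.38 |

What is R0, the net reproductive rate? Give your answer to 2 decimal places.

6.82

lx·mx by age: 0, 0, 1.782, 1.804, 2.7999, 0.4304
R0 = Σ lx·mx = 6.8163 → 6.82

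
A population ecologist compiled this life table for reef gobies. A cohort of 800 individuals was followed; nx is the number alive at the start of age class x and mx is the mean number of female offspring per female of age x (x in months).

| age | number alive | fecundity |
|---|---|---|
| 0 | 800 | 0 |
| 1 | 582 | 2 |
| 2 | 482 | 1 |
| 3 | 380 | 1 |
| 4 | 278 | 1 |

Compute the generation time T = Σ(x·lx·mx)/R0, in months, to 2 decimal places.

1.90

lx = nx/n0 = nx/800: 1, 0.7275, 0.6025, 0.475, 0.3475
lx·mx: 0, 1.455, 0.6025, 0.475, 0.3475 → R0 = 2.88
x·lx·mx: 0, 1.455, 1.205, 1.425, 1.39 → Σ = 5.475
T = 5.475 / 2.88 = 1.901042… → 1.90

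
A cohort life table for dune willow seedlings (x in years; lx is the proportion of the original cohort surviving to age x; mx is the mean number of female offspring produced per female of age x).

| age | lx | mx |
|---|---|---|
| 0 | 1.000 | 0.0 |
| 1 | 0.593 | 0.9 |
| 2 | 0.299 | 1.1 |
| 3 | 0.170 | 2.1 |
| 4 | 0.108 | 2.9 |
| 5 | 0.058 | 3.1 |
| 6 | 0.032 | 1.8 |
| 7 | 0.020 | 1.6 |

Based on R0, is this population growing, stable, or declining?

growing

R0 = Σ lx·mx = 0 + 0.5337 + 0.3289 + 0.357 + 0.3132 + 0.1798 + 0.0576 + 0.032 = 1.8022
R0 > 1, so the population is growing.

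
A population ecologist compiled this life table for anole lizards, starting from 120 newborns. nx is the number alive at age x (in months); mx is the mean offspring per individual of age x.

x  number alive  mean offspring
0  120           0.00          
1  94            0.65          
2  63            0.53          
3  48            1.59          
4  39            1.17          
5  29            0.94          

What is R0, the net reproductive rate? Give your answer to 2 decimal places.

lx = nx/n0 = nx/120: 1, 0.78333…, 0.525, 0.4, 0.325, 0.24167…
lx·mx by age: 0, 0.509167…, 0.27825, 0.636, 0.38025, 0.227167…
R0 = Σ lx·mx = 2.030833… → 2.03

2.03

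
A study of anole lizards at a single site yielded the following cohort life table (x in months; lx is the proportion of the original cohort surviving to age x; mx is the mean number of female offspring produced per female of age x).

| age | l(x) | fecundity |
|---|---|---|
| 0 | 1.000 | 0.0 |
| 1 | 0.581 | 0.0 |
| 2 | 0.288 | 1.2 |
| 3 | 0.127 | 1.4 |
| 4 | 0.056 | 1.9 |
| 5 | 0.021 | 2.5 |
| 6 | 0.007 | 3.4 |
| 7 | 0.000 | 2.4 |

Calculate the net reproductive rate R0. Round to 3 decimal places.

0.706

lx·mx by age: 0, 0, 0.3456, 0.1778, 0.1064, 0.0525, 0.0238, 0
R0 = Σ lx·mx = 0.7061 → 0.706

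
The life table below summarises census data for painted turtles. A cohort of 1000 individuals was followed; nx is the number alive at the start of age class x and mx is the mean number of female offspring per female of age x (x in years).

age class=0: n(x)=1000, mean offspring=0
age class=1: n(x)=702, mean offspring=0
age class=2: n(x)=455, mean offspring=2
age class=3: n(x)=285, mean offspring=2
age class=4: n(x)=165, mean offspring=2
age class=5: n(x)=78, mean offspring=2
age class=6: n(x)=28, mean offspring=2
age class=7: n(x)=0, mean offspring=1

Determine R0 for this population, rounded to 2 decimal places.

lx = nx/n0 = nx/1000: 1, 0.702, 0.455, 0.285, 0.165, 0.078, 0.028, 0
lx·mx by age: 0, 0, 0.91, 0.57, 0.33, 0.156, 0.056, 0
R0 = Σ lx·mx = 2.022 → 2.02

2.02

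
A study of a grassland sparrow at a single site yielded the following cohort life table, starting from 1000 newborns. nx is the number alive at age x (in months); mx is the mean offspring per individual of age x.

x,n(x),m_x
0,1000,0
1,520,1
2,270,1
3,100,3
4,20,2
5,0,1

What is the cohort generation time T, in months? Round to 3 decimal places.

1.876

lx = nx/n0 = nx/1000: 1, 0.52, 0.27, 0.1, 0.02, 0
lx·mx: 0, 0.52, 0.27, 0.3, 0.04, 0 → R0 = 1.13
x·lx·mx: 0, 0.52, 0.54, 0.9, 0.16, 0 → Σ = 2.12
T = 2.12 / 1.13 = 1.876106… → 1.876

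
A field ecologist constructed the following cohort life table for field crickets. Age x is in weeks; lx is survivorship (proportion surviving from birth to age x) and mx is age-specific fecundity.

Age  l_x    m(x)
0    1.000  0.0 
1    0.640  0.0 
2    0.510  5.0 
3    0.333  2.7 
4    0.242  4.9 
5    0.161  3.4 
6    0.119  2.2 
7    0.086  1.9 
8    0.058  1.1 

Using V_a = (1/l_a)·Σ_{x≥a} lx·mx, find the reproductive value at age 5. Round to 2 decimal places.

lx·mx for x ≥ 5: 0.5474, 0.2618, 0.1634, 0.0638 → sum = 1.0364
V_5 = 1.0364 / l_5 = 1.0364 / 0.161 = 6.437267… → 6.44

6.44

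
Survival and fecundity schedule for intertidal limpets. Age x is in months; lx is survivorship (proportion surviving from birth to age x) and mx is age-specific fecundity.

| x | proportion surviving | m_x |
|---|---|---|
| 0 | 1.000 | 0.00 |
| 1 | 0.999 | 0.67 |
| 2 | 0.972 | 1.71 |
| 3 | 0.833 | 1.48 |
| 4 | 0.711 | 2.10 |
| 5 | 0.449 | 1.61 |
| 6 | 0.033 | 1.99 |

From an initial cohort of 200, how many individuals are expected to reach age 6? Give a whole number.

7

Expected survivors = N0 · l_6 = 200 × 0.033 = 6.6 → 7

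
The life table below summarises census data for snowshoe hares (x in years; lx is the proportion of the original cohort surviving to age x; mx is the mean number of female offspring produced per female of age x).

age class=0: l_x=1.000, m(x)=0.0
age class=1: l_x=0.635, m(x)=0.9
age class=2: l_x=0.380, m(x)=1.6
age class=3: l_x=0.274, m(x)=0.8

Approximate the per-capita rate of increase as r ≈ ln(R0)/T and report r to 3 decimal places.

0.192

R0 = Σ lx·mx = 0 + 0.5715 + 0.608 + 0.2192 = 1.3987
Σ x·lx·mx = 2.4451; T = 2.4451/1.3987 = 1.74812…
r ≈ ln(R0)/T = ln(1.3987)/1.74812… = 0.19194… → 0.192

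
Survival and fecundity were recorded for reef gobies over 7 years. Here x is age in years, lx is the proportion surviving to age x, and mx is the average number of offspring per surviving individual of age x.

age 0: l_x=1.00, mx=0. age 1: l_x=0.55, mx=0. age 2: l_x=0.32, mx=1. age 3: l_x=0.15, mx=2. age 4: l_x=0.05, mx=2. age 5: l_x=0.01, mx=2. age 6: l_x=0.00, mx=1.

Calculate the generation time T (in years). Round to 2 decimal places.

2.76

lx·mx: 0, 0, 0.32, 0.3, 0.1, 0.02, 0 → R0 = 0.74
x·lx·mx: 0, 0, 0.64, 0.9, 0.4, 0.1, 0 → Σ = 2.04
T = 2.04 / 0.74 = 2.756757… → 2.76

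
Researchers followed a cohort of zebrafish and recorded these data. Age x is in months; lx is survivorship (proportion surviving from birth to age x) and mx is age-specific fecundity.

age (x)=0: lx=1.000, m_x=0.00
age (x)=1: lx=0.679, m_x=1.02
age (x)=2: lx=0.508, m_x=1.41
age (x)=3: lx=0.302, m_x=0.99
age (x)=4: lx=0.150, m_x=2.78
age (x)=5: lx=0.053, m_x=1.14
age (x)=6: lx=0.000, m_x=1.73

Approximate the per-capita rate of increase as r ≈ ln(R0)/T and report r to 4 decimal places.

R0 = Σ lx·mx = 0 + 0.69258 + 0.71628 + 0.29898 + 0.417 + 0.06042 + 0 = 2.18526
Σ x·lx·mx = 4.99218; T = 4.99218/2.18526 = 2.28448…
r ≈ ln(R0)/T = ln(2.18526)/2.28448… = 0.342194… → 0.3422

0.3422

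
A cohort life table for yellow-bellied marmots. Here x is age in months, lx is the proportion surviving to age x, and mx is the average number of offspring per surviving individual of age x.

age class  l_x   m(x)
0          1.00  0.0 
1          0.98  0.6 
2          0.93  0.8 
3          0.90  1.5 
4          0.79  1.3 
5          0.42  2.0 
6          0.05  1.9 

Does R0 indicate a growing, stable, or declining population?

R0 = Σ lx·mx = 0 + 0.588 + 0.744 + 1.35 + 1.027 + 0.84 + 0.095 = 4.644
R0 > 1, so the population is growing.

growing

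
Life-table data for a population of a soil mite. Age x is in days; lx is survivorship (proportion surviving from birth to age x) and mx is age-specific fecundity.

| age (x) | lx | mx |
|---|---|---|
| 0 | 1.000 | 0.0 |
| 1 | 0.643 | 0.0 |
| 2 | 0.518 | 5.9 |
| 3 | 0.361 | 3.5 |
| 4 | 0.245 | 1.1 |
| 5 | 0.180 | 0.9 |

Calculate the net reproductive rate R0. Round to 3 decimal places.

lx·mx by age: 0, 0, 3.0562, 1.2635, 0.2695, 0.162
R0 = Σ lx·mx = 4.7512 → 4.751

4.751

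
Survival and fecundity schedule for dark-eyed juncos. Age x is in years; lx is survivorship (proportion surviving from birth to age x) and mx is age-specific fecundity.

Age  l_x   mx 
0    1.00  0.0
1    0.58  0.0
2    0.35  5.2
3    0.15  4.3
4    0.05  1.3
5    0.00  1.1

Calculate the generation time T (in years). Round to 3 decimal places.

2.306

lx·mx: 0, 0, 1.82, 0.645, 0.065, 0 → R0 = 2.53
x·lx·mx: 0, 0, 3.64, 1.935, 0.26, 0 → Σ = 5.835
T = 5.835 / 2.53 = 2.306324… → 2.306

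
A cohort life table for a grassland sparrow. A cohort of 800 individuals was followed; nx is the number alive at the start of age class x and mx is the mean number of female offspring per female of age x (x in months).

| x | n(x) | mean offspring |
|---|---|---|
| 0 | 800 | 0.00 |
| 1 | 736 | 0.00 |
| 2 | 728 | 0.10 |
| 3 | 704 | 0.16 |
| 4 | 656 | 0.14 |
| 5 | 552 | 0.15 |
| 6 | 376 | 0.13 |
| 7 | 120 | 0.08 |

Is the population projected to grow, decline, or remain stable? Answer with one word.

declining

lx = nx/n0 = nx/800: 1, 0.92, 0.91, 0.88, 0.82, 0.69, 0.47, 0.15
R0 = Σ lx·mx = 0 + 0 + 0.091 + 0.1408 + 0.1148 + 0.1035 + 0.0611 + 0.012 = 0.5232
R0 < 1, so the population is declining.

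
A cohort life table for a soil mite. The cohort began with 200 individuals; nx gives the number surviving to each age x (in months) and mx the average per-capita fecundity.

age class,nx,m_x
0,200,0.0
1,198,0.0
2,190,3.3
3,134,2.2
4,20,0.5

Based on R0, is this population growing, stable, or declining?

growing

lx = nx/n0 = nx/200: 1, 0.99, 0.95, 0.67, 0.1
R0 = Σ lx·mx = 0 + 0 + 3.135 + 1.474 + 0.05 = 4.659
R0 > 1, so the population is growing.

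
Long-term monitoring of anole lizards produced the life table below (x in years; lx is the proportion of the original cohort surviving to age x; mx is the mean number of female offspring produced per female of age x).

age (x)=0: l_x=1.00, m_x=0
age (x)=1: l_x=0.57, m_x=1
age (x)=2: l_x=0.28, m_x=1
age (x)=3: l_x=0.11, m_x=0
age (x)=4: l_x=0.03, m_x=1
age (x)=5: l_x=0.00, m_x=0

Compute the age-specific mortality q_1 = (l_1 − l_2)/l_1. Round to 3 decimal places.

0.509

q_1 = (l_1 − l_2) / l_1 = (0.57 − 0.28) / 0.57
     = 0.29 / 0.57 = 0.508772… → 0.509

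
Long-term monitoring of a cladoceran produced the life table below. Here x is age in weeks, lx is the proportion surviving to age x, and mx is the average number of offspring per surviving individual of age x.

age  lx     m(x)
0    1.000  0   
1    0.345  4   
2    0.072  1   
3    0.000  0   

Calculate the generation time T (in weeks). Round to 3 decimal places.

1.050

lx·mx: 0, 1.38, 0.072, 0 → R0 = 1.452
x·lx·mx: 0, 1.38, 0.144, 0 → Σ = 1.524
T = 1.524 / 1.452 = 1.049587… → 1.050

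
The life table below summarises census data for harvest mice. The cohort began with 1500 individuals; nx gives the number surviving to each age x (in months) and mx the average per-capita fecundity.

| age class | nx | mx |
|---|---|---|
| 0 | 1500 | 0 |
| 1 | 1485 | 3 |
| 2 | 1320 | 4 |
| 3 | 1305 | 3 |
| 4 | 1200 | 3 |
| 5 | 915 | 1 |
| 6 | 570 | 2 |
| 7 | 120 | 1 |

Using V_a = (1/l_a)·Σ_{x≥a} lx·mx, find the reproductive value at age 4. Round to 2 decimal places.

4.81

lx = nx/n0 = nx/1500: 1, 0.99, 0.88, 0.87, 0.8, 0.61, 0.38, 0.08
lx·mx for x ≥ 4: 2.4, 0.61, 0.76, 0.08 → sum = 3.85
V_4 = 3.85 / l_4 = 3.85 / 0.8 = 4.8125 → 4.81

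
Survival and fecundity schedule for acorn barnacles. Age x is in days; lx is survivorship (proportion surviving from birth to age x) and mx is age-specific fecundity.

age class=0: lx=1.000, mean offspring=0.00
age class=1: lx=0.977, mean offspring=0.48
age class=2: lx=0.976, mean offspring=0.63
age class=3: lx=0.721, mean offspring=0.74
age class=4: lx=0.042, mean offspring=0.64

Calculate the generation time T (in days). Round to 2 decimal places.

2.07

lx·mx: 0, 0.46896, 0.61488, 0.53354, 0.02688 → R0 = 1.64426
x·lx·mx: 0, 0.46896, 1.22976, 1.60062, 0.10752 → Σ = 3.40686
T = 3.40686 / 1.64426 = 2.071972… → 2.07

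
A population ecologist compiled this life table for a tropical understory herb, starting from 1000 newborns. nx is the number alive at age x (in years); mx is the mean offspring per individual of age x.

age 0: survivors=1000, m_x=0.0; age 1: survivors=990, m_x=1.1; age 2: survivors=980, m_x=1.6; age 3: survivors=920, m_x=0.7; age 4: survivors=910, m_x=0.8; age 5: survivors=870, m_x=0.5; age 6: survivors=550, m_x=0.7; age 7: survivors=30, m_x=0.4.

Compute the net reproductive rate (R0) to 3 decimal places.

4.861

lx = nx/n0 = nx/1000: 1, 0.99, 0.98, 0.92, 0.91, 0.87, 0.55, 0.03
lx·mx by age: 0, 1.089, 1.568, 0.644, 0.728, 0.435, 0.385, 0.012
R0 = Σ lx·mx = 4.861 → 4.861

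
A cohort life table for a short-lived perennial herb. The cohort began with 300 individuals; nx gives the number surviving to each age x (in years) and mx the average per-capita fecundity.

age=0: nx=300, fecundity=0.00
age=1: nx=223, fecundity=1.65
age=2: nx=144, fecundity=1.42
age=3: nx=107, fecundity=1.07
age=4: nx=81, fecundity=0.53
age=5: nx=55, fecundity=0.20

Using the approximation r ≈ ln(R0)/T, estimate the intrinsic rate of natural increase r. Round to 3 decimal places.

0.497

lx = nx/n0 = nx/300: 1, 0.74333…, 0.48, 0.35667…, 0.27, 0.18333…
R0 = Σ lx·mx = 0 + 1.2265… + 0.6816 + 0.38163… + 0.1431 + 0.03667… = 2.4695…
Σ x·lx·mx = 4.490333…; T = 4.490333…/2.4695… = 1.81832…
r ≈ ln(R0)/T = ln(2.4695…)/1.81832… = 0.49717… → 0.497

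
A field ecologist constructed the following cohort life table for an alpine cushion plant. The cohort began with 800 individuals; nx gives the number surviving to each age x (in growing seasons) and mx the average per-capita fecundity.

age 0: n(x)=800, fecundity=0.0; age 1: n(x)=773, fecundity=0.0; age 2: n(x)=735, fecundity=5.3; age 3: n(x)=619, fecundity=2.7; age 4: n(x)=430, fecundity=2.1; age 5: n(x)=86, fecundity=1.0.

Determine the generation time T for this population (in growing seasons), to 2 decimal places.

2.57

lx = nx/n0 = nx/800: 1, 0.96625, 0.91875, 0.77375, 0.5375, 0.1075
lx·mx: 0, 0, 4.869375, 2.089125, 1.12875, 0.1075 → R0 = 8.19475
x·lx·mx: 0, 0, 9.73875, 6.267375, 4.515, 0.5375 → Σ = 21.058625
T = 21.058625 / 8.19475 = 2.56977… → 2.57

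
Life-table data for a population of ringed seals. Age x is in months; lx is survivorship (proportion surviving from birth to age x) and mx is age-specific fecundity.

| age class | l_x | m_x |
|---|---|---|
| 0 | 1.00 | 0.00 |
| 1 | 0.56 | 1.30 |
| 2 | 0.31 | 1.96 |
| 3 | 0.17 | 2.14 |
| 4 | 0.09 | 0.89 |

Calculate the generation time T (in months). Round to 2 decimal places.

1.89

lx·mx: 0, 0.728, 0.6076, 0.3638, 0.0801 → R0 = 1.7795
x·lx·mx: 0, 0.728, 1.2152, 1.0914, 0.3204 → Σ = 3.355
T = 3.355 / 1.7795 = 1.885361… → 1.89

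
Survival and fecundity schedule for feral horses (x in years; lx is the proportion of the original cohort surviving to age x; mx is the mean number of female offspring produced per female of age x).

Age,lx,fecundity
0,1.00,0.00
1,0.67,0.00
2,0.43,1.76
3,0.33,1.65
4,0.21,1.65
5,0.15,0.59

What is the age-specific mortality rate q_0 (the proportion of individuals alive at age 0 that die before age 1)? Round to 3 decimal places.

q_0 = (l_0 − l_1) / l_0 = (1 − 0.67) / 1
     = 0.33 / 1 = 0.33 → 0.330

0.330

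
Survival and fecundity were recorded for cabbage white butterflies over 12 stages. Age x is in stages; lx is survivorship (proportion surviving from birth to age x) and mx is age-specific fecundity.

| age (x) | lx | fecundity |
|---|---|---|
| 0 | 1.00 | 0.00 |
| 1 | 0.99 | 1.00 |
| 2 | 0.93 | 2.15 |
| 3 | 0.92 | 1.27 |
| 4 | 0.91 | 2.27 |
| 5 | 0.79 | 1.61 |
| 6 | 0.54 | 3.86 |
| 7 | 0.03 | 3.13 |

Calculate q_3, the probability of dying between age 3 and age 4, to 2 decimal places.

0.01

q_3 = (l_3 − l_4) / l_3 = (0.92 − 0.91) / 0.92
     = 0.01 / 0.92 = 0.01087… → 0.01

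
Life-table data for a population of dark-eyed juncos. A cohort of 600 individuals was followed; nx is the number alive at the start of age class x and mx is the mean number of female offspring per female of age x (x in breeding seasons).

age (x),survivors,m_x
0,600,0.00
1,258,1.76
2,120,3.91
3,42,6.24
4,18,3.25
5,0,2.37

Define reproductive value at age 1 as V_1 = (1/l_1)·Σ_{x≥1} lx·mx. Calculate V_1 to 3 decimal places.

4.821

lx = nx/n0 = nx/600: 1, 0.43, 0.2, 0.07, 0.03, 0
lx·mx for x ≥ 1: 0.7568, 0.782, 0.4368, 0.0975, 0 → sum = 2.0731
V_1 = 2.0731 / l_1 = 2.0731 / 0.43 = 4.821163… → 4.821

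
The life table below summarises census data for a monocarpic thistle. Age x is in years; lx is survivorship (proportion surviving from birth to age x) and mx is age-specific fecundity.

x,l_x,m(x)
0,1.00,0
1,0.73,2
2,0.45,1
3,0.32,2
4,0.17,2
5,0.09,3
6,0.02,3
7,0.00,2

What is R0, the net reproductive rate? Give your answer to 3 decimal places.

lx·mx by age: 0, 1.46, 0.45, 0.64, 0.34, 0.27, 0.06, 0
R0 = Σ lx·mx = 3.22 → 3.220

3.220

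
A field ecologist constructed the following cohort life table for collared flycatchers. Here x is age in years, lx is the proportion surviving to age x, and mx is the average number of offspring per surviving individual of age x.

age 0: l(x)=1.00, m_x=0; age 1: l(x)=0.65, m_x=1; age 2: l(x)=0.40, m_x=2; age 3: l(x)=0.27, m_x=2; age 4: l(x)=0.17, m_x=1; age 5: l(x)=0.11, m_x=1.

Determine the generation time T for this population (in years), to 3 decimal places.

2.247

lx·mx: 0, 0.65, 0.8, 0.54, 0.17, 0.11 → R0 = 2.27
x·lx·mx: 0, 0.65, 1.6, 1.62, 0.68, 0.55 → Σ = 5.1
T = 5.1 / 2.27 = 2.246696… → 2.247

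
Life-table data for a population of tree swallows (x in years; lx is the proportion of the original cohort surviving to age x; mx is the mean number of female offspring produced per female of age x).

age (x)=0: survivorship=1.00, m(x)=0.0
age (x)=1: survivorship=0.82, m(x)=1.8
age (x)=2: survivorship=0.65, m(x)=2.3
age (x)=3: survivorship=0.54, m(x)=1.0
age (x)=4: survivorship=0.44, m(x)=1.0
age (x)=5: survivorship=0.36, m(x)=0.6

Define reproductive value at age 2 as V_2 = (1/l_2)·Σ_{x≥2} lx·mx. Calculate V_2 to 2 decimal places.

lx·mx for x ≥ 2: 1.495, 0.54, 0.44, 0.216 → sum = 2.691
V_2 = 2.691 / l_2 = 2.691 / 0.65 = 4.14 → 4.14

4.14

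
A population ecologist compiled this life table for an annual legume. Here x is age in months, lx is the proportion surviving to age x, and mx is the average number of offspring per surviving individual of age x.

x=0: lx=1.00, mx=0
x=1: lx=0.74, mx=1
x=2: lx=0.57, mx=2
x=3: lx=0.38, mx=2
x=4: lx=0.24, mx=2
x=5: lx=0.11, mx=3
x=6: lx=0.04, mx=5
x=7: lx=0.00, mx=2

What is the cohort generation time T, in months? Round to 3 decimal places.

2.759

lx·mx: 0, 0.74, 1.14, 0.76, 0.48, 0.33, 0.2, 0 → R0 = 3.65
x·lx·mx: 0, 0.74, 2.28, 2.28, 1.92, 1.65, 1.2, 0 → Σ = 10.07
T = 10.07 / 3.65 = 2.758904… → 2.759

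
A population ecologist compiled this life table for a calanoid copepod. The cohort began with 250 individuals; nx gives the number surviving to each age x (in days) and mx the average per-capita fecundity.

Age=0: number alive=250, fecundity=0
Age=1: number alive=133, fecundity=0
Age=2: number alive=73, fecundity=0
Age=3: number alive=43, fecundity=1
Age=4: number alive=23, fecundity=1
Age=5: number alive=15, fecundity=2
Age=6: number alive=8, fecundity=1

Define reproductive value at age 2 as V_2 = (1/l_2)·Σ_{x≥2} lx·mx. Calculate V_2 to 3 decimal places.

lx = nx/n0 = nx/250: 1, 0.532, 0.292, 0.172, 0.092, 0.06, 0.032
lx·mx for x ≥ 2: 0, 0.172, 0.092, 0.12, 0.032 → sum = 0.416
V_2 = 0.416 / l_2 = 0.416 / 0.292 = 1.424658… → 1.425

1.425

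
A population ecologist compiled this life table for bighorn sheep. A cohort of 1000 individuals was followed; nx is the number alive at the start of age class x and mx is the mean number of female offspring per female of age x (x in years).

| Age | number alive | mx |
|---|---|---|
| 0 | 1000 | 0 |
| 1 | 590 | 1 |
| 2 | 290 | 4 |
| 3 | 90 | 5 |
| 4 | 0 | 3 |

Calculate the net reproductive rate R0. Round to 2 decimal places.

lx = nx/n0 = nx/1000: 1, 0.59, 0.29, 0.09, 0
lx·mx by age: 0, 0.59, 1.16, 0.45, 0
R0 = Σ lx·mx = 2.2 → 2.20

2.20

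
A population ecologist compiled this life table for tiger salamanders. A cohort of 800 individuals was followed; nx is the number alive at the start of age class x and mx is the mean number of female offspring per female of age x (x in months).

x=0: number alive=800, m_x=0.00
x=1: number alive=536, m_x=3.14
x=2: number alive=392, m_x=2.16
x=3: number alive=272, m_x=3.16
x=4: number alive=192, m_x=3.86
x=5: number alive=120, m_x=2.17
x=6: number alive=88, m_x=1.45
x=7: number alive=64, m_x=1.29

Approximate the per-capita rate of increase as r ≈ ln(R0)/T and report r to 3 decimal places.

lx = nx/n0 = nx/800: 1, 0.67, 0.49, 0.34, 0.24, 0.15, 0.11, 0.08
R0 = Σ lx·mx = 0 + 2.1038 + 1.0584 + 1.0744 + 0.9264 + 0.3255 + 0.1595 + 0.1032 = 5.7512
Σ x·lx·mx = 14.4563; T = 14.4563/5.7512 = 2.51361…
r ≈ ln(R0)/T = ln(5.7512)/2.51361… = 0.69597… → 0.696

0.696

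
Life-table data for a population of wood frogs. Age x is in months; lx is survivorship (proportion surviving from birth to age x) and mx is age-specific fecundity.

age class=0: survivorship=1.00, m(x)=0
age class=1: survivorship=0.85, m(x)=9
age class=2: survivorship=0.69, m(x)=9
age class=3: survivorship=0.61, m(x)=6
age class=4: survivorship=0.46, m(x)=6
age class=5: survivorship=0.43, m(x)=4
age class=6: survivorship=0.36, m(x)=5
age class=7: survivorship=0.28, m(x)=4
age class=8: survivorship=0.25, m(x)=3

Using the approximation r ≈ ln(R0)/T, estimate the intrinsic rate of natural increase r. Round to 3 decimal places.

R0 = Σ lx·mx = 0 + 7.65 + 6.21 + 3.66 + 2.76 + 1.72 + 1.8 + 1.12 + 0.75 = 25.67
Σ x·lx·mx = 75.33; T = 75.33/25.67 = 2.93455…
r ≈ ln(R0)/T = ln(25.67)/2.93455… = 1.1059… → 1.106

1.106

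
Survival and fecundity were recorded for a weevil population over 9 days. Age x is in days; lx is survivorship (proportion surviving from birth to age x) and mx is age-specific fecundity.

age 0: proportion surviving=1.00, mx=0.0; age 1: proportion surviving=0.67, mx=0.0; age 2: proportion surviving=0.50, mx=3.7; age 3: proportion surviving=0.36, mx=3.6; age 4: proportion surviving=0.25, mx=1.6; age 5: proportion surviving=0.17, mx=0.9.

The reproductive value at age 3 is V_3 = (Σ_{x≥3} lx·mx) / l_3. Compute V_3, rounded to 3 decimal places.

lx·mx for x ≥ 3: 1.296, 0.4, 0.153 → sum = 1.849
V_3 = 1.849 / l_3 = 1.849 / 0.36 = 5.136111… → 5.136

5.136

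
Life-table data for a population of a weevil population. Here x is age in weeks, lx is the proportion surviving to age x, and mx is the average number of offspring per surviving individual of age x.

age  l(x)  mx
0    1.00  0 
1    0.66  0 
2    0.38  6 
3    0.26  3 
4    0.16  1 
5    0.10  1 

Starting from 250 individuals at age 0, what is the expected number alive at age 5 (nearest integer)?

Expected survivors = N0 · l_5 = 250 × 0.10 = 25 → 25

25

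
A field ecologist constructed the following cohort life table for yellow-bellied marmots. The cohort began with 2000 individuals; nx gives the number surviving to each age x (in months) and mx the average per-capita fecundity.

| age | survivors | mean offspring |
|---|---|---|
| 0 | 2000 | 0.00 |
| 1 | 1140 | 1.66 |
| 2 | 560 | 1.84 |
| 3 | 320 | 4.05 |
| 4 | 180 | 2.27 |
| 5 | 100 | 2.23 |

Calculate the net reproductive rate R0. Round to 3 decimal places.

lx = nx/n0 = nx/2000: 1, 0.57, 0.28, 0.16, 0.09, 0.05
lx·mx by age: 0, 0.9462, 0.5152, 0.648, 0.2043, 0.1115
R0 = Σ lx·mx = 2.4252 → 2.425

2.425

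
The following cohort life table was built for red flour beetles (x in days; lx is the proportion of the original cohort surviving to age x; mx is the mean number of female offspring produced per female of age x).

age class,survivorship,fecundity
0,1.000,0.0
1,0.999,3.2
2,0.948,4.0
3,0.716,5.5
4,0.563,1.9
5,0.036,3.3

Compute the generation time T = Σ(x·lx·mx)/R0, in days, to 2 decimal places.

2.27

lx·mx: 0, 3.1968, 3.792, 3.938, 1.0697, 0.1188 → R0 = 12.1153
x·lx·mx: 0, 3.1968, 7.584, 11.814, 4.2788, 0.594 → Σ = 27.4676
T = 27.4676 / 12.1153 = 2.267183… → 2.27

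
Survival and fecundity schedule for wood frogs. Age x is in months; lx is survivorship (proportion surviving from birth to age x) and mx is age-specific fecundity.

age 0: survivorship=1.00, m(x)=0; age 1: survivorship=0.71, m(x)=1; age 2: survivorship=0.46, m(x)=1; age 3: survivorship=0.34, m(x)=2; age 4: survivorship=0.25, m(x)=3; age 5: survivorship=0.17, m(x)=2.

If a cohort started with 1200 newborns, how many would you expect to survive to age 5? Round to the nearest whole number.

Expected survivors = N0 · l_5 = 1200 × 0.17 = 204 → 204

204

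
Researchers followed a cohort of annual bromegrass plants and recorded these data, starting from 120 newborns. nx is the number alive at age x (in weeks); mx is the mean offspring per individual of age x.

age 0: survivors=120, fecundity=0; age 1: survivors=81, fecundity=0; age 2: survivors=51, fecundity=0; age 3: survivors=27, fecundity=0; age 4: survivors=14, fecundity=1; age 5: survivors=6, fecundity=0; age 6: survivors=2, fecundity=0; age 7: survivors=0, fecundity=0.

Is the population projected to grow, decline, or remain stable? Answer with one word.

lx = nx/n0 = nx/120: 1, 0.675, 0.425, 0.225, 0.11667…, 0.05, 0.01667…, 0
R0 = Σ lx·mx = 0 + 0 + 0 + 0 + 0.116667… + 0 + 0 + 0 = 0.116667…
R0 < 1, so the population is declining.

declining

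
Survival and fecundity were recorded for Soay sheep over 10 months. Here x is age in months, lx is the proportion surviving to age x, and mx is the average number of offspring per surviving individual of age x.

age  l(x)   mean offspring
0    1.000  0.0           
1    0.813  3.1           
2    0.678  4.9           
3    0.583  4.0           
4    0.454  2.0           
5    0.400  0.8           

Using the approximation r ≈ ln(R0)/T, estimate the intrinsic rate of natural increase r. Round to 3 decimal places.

0.985

R0 = Σ lx·mx = 0 + 2.5203 + 3.3222 + 2.332 + 0.908 + 0.32 = 9.4025
Σ x·lx·mx = 21.3927; T = 21.3927/9.4025 = 2.27521…
r ≈ ln(R0)/T = ln(9.4025)/2.27521… = 0.98495… → 0.985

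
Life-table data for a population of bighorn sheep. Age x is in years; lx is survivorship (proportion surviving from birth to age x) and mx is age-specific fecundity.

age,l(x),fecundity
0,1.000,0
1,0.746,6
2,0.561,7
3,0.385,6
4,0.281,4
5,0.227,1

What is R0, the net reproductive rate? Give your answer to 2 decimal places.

lx·mx by age: 0, 4.476, 3.927, 2.31, 1.124, 0.227
R0 = Σ lx·mx = 12.064 → 12.06

12.06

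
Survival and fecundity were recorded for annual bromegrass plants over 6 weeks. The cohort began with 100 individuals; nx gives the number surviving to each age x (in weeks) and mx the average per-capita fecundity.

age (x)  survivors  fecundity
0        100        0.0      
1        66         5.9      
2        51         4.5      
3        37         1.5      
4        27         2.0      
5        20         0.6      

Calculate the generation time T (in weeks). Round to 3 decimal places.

lx = nx/n0 = nx/100: 1, 0.66, 0.51, 0.37, 0.27, 0.2
lx·mx: 0, 3.894, 2.295, 0.555, 0.54, 0.12 → R0 = 7.404
x·lx·mx: 0, 3.894, 4.59, 1.665, 2.16, 0.6 → Σ = 12.909
T = 12.909 / 7.404 = 1.743517… → 1.744

1.744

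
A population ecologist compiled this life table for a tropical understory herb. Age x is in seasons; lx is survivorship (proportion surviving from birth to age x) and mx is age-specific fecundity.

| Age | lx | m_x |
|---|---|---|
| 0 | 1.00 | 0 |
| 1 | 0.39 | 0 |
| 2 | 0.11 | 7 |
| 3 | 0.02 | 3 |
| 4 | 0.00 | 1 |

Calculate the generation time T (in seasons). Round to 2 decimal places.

lx·mx: 0, 0, 0.77, 0.06, 0 → R0 = 0.83
x·lx·mx: 0, 0, 1.54, 0.18, 0 → Σ = 1.72
T = 1.72 / 0.83 = 2.072289… → 2.07

2.07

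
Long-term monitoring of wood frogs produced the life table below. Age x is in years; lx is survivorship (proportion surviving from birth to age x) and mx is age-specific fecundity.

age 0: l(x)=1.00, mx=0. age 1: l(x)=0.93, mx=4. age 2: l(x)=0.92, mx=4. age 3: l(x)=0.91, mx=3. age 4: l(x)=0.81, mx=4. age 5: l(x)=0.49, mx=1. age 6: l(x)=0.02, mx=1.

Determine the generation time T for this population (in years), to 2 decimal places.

2.51

lx·mx: 0, 3.72, 3.68, 2.73, 3.24, 0.49, 0.02 → R0 = 13.88
x·lx·mx: 0, 3.72, 7.36, 8.19, 12.96, 2.45, 0.12 → Σ = 34.8
T = 34.8 / 13.88 = 2.507205… → 2.51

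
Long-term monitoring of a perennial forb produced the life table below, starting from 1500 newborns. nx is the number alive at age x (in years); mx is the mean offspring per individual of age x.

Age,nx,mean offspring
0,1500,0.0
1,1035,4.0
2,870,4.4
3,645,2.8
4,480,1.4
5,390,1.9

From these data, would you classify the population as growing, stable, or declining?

lx = nx/n0 = nx/1500: 1, 0.69, 0.58, 0.43, 0.32, 0.26
R0 = Σ lx·mx = 0 + 2.76 + 2.552 + 1.204 + 0.448 + 0.494 = 7.458
R0 > 1, so the population is growing.

growing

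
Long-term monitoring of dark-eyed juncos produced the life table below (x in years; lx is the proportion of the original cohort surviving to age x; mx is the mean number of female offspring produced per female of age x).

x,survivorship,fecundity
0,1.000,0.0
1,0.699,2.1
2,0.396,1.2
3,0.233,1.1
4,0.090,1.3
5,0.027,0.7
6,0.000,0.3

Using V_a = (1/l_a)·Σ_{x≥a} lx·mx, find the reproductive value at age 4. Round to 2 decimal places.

lx·mx for x ≥ 4: 0.117, 0.0189, 0 → sum = 0.1359
V_4 = 0.1359 / l_4 = 0.1359 / 0.09 = 1.51 → 1.51

1.51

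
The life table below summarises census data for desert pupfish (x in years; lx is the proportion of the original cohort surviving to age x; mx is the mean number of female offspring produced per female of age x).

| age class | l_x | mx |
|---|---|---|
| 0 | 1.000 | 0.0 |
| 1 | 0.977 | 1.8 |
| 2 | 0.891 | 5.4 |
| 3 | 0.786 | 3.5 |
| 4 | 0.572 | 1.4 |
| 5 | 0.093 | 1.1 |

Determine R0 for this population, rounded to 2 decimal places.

10.22

lx·mx by age: 0, 1.7586, 4.8114, 2.751, 0.8008, 0.1023
R0 = Σ lx·mx = 10.2241 → 10.22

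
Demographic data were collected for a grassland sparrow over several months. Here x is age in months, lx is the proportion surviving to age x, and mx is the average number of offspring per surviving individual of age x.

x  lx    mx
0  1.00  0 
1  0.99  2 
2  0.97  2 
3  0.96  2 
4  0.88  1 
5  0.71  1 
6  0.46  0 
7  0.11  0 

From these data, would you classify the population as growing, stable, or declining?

growing

R0 = Σ lx·mx = 0 + 1.98 + 1.94 + 1.92 + 0.88 + 0.71 + 0 + 0 = 7.43
R0 > 1, so the population is growing.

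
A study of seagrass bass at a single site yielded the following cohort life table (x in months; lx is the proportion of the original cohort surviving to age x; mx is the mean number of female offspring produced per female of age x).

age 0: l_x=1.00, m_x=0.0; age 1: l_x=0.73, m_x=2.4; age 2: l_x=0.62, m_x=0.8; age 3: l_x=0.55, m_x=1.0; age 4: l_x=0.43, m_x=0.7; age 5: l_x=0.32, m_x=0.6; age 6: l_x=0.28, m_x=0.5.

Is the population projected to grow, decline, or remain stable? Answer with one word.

R0 = Σ lx·mx = 0 + 1.752 + 0.496 + 0.55 + 0.301 + 0.192 + 0.14 = 3.431
R0 > 1, so the population is growing.

growing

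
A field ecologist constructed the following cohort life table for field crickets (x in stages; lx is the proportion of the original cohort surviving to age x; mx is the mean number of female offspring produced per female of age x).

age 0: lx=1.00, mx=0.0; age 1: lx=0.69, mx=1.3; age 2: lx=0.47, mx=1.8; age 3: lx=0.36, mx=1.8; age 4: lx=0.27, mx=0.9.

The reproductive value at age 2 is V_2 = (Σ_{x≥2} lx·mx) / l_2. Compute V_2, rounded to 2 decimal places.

lx·mx for x ≥ 2: 0.846, 0.648, 0.243 → sum = 1.737
V_2 = 1.737 / l_2 = 1.737 / 0.47 = 3.695745… → 3.70

3.70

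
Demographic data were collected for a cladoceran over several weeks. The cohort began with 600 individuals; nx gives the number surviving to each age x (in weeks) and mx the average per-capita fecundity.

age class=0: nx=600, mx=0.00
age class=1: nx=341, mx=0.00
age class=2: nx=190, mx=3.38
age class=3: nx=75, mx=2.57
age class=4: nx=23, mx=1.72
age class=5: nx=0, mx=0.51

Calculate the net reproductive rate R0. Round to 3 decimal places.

1.458

lx = nx/n0 = nx/600: 1, 0.56833…, 0.31667…, 0.125, 0.03833…, 0
lx·mx by age: 0, 0, 1.070333…, 0.32125, 0.065933…, 0
R0 = Σ lx·mx = 1.457517… → 1.458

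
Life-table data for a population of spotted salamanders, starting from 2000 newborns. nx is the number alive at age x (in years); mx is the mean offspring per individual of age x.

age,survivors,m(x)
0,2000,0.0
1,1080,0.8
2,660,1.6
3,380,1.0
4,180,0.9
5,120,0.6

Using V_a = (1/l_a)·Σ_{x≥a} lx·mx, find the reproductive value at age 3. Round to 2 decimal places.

1.62

lx = nx/n0 = nx/2000: 1, 0.54, 0.33, 0.19, 0.09, 0.06
lx·mx for x ≥ 3: 0.19, 0.081, 0.036 → sum = 0.307
V_3 = 0.307 / l_3 = 0.307 / 0.19 = 1.615789… → 1.62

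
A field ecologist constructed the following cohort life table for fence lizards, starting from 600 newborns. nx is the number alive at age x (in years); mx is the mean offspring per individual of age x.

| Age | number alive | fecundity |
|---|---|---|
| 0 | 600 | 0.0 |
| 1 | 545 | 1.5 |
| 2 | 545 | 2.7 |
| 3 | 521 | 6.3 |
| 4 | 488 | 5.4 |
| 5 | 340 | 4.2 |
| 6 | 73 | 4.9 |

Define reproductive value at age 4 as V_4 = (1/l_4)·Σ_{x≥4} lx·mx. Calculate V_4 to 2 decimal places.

9.06

lx = nx/n0 = nx/600: 1, 0.90833…, 0.90833…, 0.86833…, 0.81333…, 0.56667…, 0.12167…
lx·mx for x ≥ 4: 4.392…, 2.38…, 0.596167… → sum = 7.368167…
V_4 = 7.368167… / l_4 = 7.368167… / 0.813333… = 9.059221… → 9.06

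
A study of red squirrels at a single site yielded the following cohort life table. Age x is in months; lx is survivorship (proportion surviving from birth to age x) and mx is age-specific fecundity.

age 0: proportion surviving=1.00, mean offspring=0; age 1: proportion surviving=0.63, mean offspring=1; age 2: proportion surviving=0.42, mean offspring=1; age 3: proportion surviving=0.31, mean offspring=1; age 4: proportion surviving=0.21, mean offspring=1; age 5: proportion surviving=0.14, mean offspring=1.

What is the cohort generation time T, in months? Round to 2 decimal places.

2.30

lx·mx: 0, 0.63, 0.42, 0.31, 0.21, 0.14 → R0 = 1.71
x·lx·mx: 0, 0.63, 0.84, 0.93, 0.84, 0.7 → Σ = 3.94
T = 3.94 / 1.71 = 2.304094… → 2.30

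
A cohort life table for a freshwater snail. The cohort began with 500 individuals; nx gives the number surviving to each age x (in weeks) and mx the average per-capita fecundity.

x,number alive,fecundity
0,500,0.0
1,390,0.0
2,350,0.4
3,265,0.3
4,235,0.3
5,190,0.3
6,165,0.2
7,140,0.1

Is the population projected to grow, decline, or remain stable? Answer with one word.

declining

lx = nx/n0 = nx/500: 1, 0.78, 0.7, 0.53, 0.47, 0.38, 0.33, 0.28
R0 = Σ lx·mx = 0 + 0 + 0.28 + 0.159 + 0.141 + 0.114 + 0.066 + 0.028 = 0.788
R0 < 1, so the population is declining.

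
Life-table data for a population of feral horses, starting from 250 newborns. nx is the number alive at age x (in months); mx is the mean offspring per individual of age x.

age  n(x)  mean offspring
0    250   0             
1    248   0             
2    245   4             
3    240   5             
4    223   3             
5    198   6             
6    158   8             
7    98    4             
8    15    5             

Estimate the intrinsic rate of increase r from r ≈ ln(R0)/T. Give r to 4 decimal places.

lx = nx/n0 = nx/250: 1, 0.992, 0.98, 0.96, 0.892, 0.792, 0.632, 0.392, 0.06
R0 = Σ lx·mx = 0 + 0 + 3.92 + 4.8 + 2.676 + 4.752 + 5.056 + 1.568 + 0.3 = 23.072
Σ x·lx·mx = 100.416; T = 100.416/23.072 = 4.35229…
r ≈ ln(R0)/T = ln(23.072)/4.35229… = 0.721142… → 0.7211

0.7211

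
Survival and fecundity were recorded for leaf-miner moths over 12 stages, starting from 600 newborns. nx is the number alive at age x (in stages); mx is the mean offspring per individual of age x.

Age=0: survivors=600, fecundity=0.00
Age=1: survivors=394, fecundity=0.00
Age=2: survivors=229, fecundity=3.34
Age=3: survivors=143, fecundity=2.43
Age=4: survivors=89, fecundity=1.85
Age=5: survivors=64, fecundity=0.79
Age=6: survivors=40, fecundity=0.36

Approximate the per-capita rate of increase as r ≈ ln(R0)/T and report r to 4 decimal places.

0.3026

lx = nx/n0 = nx/600: 1, 0.65667…, 0.38167…, 0.23833…, 0.14833…, 0.10667…, 0.06667…
R0 = Σ lx·mx = 0 + 0 + 1.27477… + 0.57915… + 0.27442… + 0.08427… + 0.024… = 2.2366…
Σ x·lx·mx = 5.949983…; T = 5.949983…/2.2366… = 2.66028…
r ≈ ln(R0)/T = ln(2.2366…)/2.66028… = 0.302583… → 0.3026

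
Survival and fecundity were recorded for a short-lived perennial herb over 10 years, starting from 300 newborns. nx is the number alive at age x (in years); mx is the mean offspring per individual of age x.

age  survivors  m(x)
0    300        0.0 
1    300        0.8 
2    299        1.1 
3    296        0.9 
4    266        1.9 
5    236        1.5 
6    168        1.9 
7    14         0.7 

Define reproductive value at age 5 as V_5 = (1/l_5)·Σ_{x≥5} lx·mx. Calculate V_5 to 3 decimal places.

lx = nx/n0 = nx/300: 1, 1, 0.99667…, 0.98667…, 0.88667…, 0.78667…, 0.56, 0.04667…
lx·mx for x ≥ 5: 1.18…, 1.064, 0.032667… → sum = 2.276667…
V_5 = 2.276667… / l_5 = 2.276667… / 0.786667… = 2.894068… → 2.894

2.894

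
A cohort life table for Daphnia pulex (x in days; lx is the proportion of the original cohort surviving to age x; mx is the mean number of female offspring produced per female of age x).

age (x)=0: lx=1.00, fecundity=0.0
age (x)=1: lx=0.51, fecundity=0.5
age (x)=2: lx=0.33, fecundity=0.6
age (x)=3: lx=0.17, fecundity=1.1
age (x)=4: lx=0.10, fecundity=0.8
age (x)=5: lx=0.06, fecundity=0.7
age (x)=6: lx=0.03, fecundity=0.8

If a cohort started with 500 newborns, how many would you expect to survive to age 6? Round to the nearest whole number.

15

Expected survivors = N0 · l_6 = 500 × 0.03 = 15 → 15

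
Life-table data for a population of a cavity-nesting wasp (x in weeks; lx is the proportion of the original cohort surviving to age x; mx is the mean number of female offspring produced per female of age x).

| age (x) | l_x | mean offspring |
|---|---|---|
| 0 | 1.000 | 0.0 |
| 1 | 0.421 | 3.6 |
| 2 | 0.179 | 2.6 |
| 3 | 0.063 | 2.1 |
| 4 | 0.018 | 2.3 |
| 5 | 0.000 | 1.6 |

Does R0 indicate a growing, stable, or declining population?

growing

R0 = Σ lx·mx = 0 + 1.5156 + 0.4654 + 0.1323 + 0.0414 + 0 = 2.1547
R0 > 1, so the population is growing.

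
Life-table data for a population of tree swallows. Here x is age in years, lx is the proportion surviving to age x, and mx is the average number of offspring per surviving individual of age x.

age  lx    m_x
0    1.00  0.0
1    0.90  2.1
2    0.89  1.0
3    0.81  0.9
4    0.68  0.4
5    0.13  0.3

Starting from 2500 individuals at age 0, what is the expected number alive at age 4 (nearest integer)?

1700

Expected survivors = N0 · l_4 = 2500 × 0.68 = 1700 → 1700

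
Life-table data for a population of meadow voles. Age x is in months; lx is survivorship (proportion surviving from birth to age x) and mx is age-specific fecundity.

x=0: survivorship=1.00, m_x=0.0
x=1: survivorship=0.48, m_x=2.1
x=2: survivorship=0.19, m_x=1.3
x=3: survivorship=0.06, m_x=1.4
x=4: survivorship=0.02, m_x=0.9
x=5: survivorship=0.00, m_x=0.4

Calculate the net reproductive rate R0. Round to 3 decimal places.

1.357

lx·mx by age: 0, 1.008, 0.247, 0.084, 0.018, 0
R0 = Σ lx·mx = 1.357 → 1.357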